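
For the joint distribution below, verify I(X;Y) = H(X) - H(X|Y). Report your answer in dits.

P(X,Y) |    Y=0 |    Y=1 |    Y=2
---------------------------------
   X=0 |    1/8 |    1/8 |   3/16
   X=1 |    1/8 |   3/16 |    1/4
I(X;Y) = 0.0013 dits

Mutual information has multiple equivalent forms:
- I(X;Y) = H(X) - H(X|Y)
- I(X;Y) = H(Y) - H(Y|X)
- I(X;Y) = H(X) + H(Y) - H(X,Y)

Computing all quantities:
H(X) = 0.2976, H(Y) = 0.4654, H(X,Y) = 0.7618
H(X|Y) = 0.2964, H(Y|X) = 0.4642

Verification:
H(X) - H(X|Y) = 0.2976 - 0.2964 = 0.0013
H(Y) - H(Y|X) = 0.4654 - 0.4642 = 0.0013
H(X) + H(Y) - H(X,Y) = 0.2976 + 0.4654 - 0.7618 = 0.0013

All forms give I(X;Y) = 0.0013 dits. ✓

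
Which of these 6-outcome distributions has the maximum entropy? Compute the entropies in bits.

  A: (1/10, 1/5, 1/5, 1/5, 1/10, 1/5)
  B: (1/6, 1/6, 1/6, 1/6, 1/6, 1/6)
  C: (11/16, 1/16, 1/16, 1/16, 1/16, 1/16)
B

For a discrete distribution over n outcomes, entropy is maximized by the uniform distribution.

Computing entropies:
H(A) = 2.5219 bits
H(B) = 2.5850 bits
H(C) = 1.6216 bits

The uniform distribution (where all probabilities equal 1/6) achieves the maximum entropy of log_2(6) = 2.5850 bits.

Distribution B has the highest entropy.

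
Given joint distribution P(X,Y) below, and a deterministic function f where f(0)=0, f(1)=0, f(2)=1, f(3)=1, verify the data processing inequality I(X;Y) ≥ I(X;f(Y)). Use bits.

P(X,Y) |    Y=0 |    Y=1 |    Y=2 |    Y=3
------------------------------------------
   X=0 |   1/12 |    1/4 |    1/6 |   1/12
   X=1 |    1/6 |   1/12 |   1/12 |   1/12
I(X;Y) = 0.0836, I(X;f(Y)) = 0.0006, inequality holds: 0.0836 ≥ 0.0006

Data Processing Inequality: For any Markov chain X → Y → Z, we have I(X;Y) ≥ I(X;Z).

Here Z = f(Y) is a deterministic function of Y, forming X → Y → Z.

Original I(X;Y) = 0.0836 bits

After applying f:
P(X,Z) where Z=f(Y):
- P(X,Z=0) = P(X,Y=0) + P(X,Y=1)
- P(X,Z=1) = P(X,Y=2) + P(X,Y=3)

I(X;Z) = I(X;f(Y)) = 0.0006 bits

Verification: 0.0836 ≥ 0.0006 ✓

Information cannot be created by processing; the function f can only lose information about X.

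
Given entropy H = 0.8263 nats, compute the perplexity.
2.2848

Perplexity is e^H (or exp(H) for natural log).

H = 0.8263 nats
Perplexity = e^0.8263 = 2.2848

Interpretation: The model's uncertainty is equivalent to choosing uniformly among 2.3 options.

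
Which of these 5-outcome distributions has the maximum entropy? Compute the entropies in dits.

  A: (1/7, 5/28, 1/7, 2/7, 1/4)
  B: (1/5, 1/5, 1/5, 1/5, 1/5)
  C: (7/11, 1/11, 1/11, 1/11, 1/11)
B

For a discrete distribution over n outcomes, entropy is maximized by the uniform distribution.

Computing entropies:
H(A) = 0.6810 dits
H(B) = 0.6990 dits
H(C) = 0.5036 dits

The uniform distribution (where all probabilities equal 1/5) achieves the maximum entropy of log_10(5) = 0.6990 dits.

Distribution B has the highest entropy.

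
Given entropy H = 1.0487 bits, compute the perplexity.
2.0687

Perplexity is 2^H (or exp(H) for natural log).

H = 1.0487 bits
Perplexity = 2^1.0487 = 2.0687

Interpretation: The model's uncertainty is equivalent to choosing uniformly among 2.1 options.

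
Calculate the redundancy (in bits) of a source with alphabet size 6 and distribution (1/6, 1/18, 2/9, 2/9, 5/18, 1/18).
0.2131 bits

Redundancy measures how far a source is from maximum entropy:
R = H_max - H(X)

Maximum entropy for 6 symbols: H_max = log_2(6) = 2.5850 bits
Actual entropy: H(X) = 2.3719 bits
Redundancy: R = 2.5850 - 2.3719 = 0.2131 bits

This redundancy represents potential for compression: the source could be compressed by 0.2131 bits per symbol.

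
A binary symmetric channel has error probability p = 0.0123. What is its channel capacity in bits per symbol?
0.9043 bits

For a binary symmetric channel (BSC) with error probability p:
Capacity C = 1 - H(p) bits per symbol

where H(p) = -p log₂(p) - (1-p) log₂(1-p) is the binary entropy function.

H(0.0123) = 0.0957 bits
C = 1 - 0.0957 = 0.9043 bits per symbol

This means we can reliably transmit up to 0.9043 bits of information per channel use.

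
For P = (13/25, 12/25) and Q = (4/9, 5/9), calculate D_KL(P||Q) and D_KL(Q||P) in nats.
D_KL(P||Q) = 0.0115, D_KL(Q||P) = 0.0114

KL divergence is not symmetric: D_KL(P||Q) ≠ D_KL(Q||P) in general.

D_KL(P||Q) = 0.0115 nats
D_KL(Q||P) = 0.0114 nats

No, they are not equal!

This asymmetry is why KL divergence is not a true distance metric.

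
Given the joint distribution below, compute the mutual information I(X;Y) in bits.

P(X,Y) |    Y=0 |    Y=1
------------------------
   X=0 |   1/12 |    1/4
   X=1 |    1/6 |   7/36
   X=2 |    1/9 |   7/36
0.0247 bits

Mutual information: I(X;Y) = H(X) + H(Y) - H(X,Y)

Marginals:
P(X) = (1/3, 13/36, 11/36), H(X) = 1.5816 bits
P(Y) = (13/36, 23/36), H(Y) = 0.9436 bits

Joint entropy: H(X,Y) = 2.5006 bits

I(X;Y) = 1.5816 + 0.9436 - 2.5006 = 0.0247 bits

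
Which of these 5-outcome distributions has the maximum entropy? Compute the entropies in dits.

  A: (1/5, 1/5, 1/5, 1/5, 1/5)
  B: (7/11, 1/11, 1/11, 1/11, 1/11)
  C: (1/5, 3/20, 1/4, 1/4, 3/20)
A

For a discrete distribution over n outcomes, entropy is maximized by the uniform distribution.

Computing entropies:
H(A) = 0.6990 dits
H(B) = 0.5036 dits
H(C) = 0.6880 dits

The uniform distribution (where all probabilities equal 1/5) achieves the maximum entropy of log_10(5) = 0.6990 dits.

Distribution A has the highest entropy.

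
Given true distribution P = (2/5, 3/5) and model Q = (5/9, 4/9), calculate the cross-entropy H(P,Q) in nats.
0.7217 nats

Cross-entropy: H(P,Q) = -Σ p(x) log q(x)

Alternatively: H(P,Q) = H(P) + D_KL(P||Q)
H(P) = 0.6730 nats
D_KL(P||Q) = 0.0487 nats

H(P,Q) = 0.6730 + 0.0487 = 0.7217 nats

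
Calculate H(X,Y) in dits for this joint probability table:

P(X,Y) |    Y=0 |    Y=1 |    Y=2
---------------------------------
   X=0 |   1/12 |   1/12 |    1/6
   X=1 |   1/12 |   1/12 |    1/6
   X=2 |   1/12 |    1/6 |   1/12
0.9287 dits

Joint entropy is H(X,Y) = -Σ_{x,y} p(x,y) log p(x,y).

Summing over all non-zero entries:
H(X,Y) = -[1/12·log_10(1/12) + 1/12·log_10(1/12) + 1/6·log_10(1/6) + 1/12·log_10(1/12) + 1/12·log_10(1/12) + 1/6·log_10(1/6) + 1/12·log_10(1/12) + 1/6·log_10(1/6) + 1/12·log_10(1/12)]
H(X,Y) = 0.9287 dits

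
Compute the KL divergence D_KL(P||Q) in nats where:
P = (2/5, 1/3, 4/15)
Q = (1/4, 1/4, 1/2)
0.1163 nats

KL divergence: D_KL(P||Q) = Σ p(x) log(p(x)/q(x))

Computing term by term:
  x=0: 2/5 × log_e[(2/5)/(1/4)] = 2/5 × 0.4700 = 0.1880
  x=1: 1/3 × log_e[(1/3)/(1/4)] = 1/3 × 0.2877 = 0.0959
  x=2: 4/15 × log_e[(4/15)/(1/2)] = 4/15 × -0.6286 = -0.1676

D_KL(P||Q) = 0.1163 nats

Note: KL divergence is always non-negative and equals 0 iff P = Q.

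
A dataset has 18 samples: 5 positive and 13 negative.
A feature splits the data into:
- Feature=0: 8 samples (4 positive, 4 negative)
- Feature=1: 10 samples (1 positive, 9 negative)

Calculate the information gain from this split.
0.1474 bits

Information Gain = H(Y) - H(Y|Feature)

Before split:
P(positive) = 5/18 = 0.2778
H(Y) = 0.8524 bits

After split:
Feature=0: H = 1.0000 bits (weight = 8/18)
Feature=1: H = 0.4690 bits (weight = 10/18)
H(Y|Feature) = (8/18)×1.0000 + (10/18)×0.4690 = 0.7050 bits

Information Gain = 0.8524 - 0.7050 = 0.1474 bits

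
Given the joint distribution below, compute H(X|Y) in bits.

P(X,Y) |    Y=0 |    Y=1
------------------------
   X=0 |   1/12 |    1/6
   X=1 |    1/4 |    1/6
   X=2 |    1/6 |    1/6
1.5221 bits

Using the chain rule: H(X|Y) = H(X,Y) - H(Y)

First, compute H(X,Y) = 2.5221 bits

Marginal P(Y) = (1/2, 1/2)
H(Y) = 1.0000 bits

H(X|Y) = H(X,Y) - H(Y) = 2.5221 - 1.0000 = 1.5221 bits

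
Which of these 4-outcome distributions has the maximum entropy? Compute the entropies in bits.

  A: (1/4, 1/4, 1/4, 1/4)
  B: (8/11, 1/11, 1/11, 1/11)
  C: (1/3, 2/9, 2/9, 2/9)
A

For a discrete distribution over n outcomes, entropy is maximized by the uniform distribution.

Computing entropies:
H(A) = 2.0000 bits
H(B) = 1.2776 bits
H(C) = 1.9749 bits

The uniform distribution (where all probabilities equal 1/4) achieves the maximum entropy of log_2(4) = 2.0000 bits.

Distribution A has the highest entropy.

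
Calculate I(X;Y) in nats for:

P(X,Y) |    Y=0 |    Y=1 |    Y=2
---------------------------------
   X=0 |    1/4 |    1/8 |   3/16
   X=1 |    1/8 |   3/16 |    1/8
0.0260 nats

Mutual information: I(X;Y) = H(X) + H(Y) - H(X,Y)

Marginals:
P(X) = (9/16, 7/16), H(X) = 0.6853 nats
P(Y) = (3/8, 5/16, 5/16), H(Y) = 1.0948 nats

Joint entropy: H(X,Y) = 1.7541 nats

I(X;Y) = 0.6853 + 1.0948 - 1.7541 = 0.0260 nats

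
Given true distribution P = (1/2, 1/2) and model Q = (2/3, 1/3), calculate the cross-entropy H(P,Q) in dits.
0.3266 dits

Cross-entropy: H(P,Q) = -Σ p(x) log q(x)

Alternatively: H(P,Q) = H(P) + D_KL(P||Q)
H(P) = 0.3010 dits
D_KL(P||Q) = 0.0256 dits

H(P,Q) = 0.3010 + 0.0256 = 0.3266 dits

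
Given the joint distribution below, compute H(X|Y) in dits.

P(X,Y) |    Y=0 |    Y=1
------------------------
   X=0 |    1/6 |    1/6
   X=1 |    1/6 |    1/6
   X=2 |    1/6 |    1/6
0.4771 dits

Using the chain rule: H(X|Y) = H(X,Y) - H(Y)

First, compute H(X,Y) = 0.7782 dits

Marginal P(Y) = (1/2, 1/2)
H(Y) = 0.3010 dits

H(X|Y) = H(X,Y) - H(Y) = 0.7782 - 0.3010 = 0.4771 dits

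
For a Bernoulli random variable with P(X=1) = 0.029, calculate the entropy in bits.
0.1894 bits

The binary entropy function is:
H(p) = -p log(p) - (1-p) log(1-p)

H(0.029) = -0.029 × log_2(0.029) - 0.971 × log_2(0.971)
H(0.029) = 0.1894 bits

Note: Binary entropy is maximized at p=0.5 (H=1 bit) and minimized at p=0 or p=1 (H=0).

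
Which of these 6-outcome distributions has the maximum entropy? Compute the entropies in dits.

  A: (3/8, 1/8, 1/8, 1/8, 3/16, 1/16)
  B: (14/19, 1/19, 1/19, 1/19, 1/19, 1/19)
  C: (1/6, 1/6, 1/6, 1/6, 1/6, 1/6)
C

For a discrete distribution over n outcomes, entropy is maximized by the uniform distribution.

Computing entropies:
H(A) = 0.7100 dits
H(B) = 0.4342 dits
H(C) = 0.7782 dits

The uniform distribution (where all probabilities equal 1/6) achieves the maximum entropy of log_10(6) = 0.7782 dits.

Distribution C has the highest entropy.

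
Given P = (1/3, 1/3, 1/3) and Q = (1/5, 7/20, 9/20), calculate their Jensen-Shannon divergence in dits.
0.0056 dits

Jensen-Shannon divergence is:
JSD(P||Q) = 0.5 × D_KL(P||M) + 0.5 × D_KL(Q||M)
where M = 0.5 × (P + Q) is the mixture distribution.

M = 0.5 × (1/3, 1/3, 1/3) + 0.5 × (1/5, 7/20, 9/20) = (4/15, 0.341667, 0.391667)

D_KL(P||M) = 0.0054 dits
D_KL(Q||M) = 0.0058 dits

JSD(P||Q) = 0.5 × 0.0054 + 0.5 × 0.0058 = 0.0056 dits

Unlike KL divergence, JSD is symmetric and bounded: 0 ≤ JSD ≤ log(2).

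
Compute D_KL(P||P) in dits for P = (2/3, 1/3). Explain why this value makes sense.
0.0000 dits

KL divergence satisfies the Gibbs inequality: D_KL(P||Q) ≥ 0 for all distributions P, Q.

D_KL(P||Q) = Σ p(x) log(p(x)/q(x))
Each term is p(x) × log_10(p(x)/p(x)) = p(x) × log_10(1) = 0, so the sum is 0.
D_KL(P||Q) = 0.0000 dits

When P = Q, the KL divergence is exactly 0, as there is no 'divergence' between identical distributions.

This non-negativity is a fundamental property: relative entropy cannot be negative because it measures how different Q is from P.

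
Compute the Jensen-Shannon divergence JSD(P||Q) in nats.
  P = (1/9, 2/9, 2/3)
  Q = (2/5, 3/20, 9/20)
0.0574 nats

Jensen-Shannon divergence is:
JSD(P||Q) = 0.5 × D_KL(P||M) + 0.5 × D_KL(Q||M)
where M = 0.5 × (P + Q) is the mixture distribution.

M = 0.5 × (1/9, 2/9, 2/3) + 0.5 × (2/5, 3/20, 9/20) = (0.255556, 0.186111, 0.558333)

D_KL(P||M) = 0.0651 nats
D_KL(Q||M) = 0.0498 nats

JSD(P||Q) = 0.5 × 0.0651 + 0.5 × 0.0498 = 0.0574 nats

Unlike KL divergence, JSD is symmetric and bounded: 0 ≤ JSD ≤ log(2).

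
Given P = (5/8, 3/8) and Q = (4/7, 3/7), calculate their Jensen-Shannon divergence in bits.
0.0022 bits

Jensen-Shannon divergence is:
JSD(P||Q) = 0.5 × D_KL(P||M) + 0.5 × D_KL(Q||M)
where M = 0.5 × (P + Q) is the mixture distribution.

M = 0.5 × (5/8, 3/8) + 0.5 × (4/7, 3/7) = (0.598214, 0.401786)

D_KL(P||M) = 0.0022 bits
D_KL(Q||M) = 0.0021 bits

JSD(P||Q) = 0.5 × 0.0022 + 0.5 × 0.0021 = 0.0022 bits

Unlike KL divergence, JSD is symmetric and bounded: 0 ≤ JSD ≤ log(2).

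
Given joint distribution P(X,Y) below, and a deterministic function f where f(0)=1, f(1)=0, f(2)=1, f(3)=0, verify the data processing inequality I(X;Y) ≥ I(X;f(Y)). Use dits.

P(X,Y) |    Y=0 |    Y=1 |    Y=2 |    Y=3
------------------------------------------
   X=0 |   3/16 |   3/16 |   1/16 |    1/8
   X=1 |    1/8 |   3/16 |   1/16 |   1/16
I(X;Y) = 0.0039, I(X;f(Y)) = 0.0001, inequality holds: 0.0039 ≥ 0.0001

Data Processing Inequality: For any Markov chain X → Y → Z, we have I(X;Y) ≥ I(X;Z).

Here Z = f(Y) is a deterministic function of Y, forming X → Y → Z.

Original I(X;Y) = 0.0039 dits

After applying f:
P(X,Z) where Z=f(Y):
- P(X,Z=0) = P(X,Y=1) + P(X,Y=3)
- P(X,Z=1) = P(X,Y=0) + P(X,Y=2)

I(X;Z) = I(X;f(Y)) = 0.0001 dits

Verification: 0.0039 ≥ 0.0001 ✓

Information cannot be created by processing; the function f can only lose information about X.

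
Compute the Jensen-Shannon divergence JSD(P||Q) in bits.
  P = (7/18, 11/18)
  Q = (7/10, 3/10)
0.0716 bits

Jensen-Shannon divergence is:
JSD(P||Q) = 0.5 × D_KL(P||M) + 0.5 × D_KL(Q||M)
where M = 0.5 × (P + Q) is the mixture distribution.

M = 0.5 × (7/18, 11/18) + 0.5 × (7/10, 3/10) = (0.544444, 0.455556)

D_KL(P||M) = 0.0702 bits
D_KL(Q||M) = 0.0730 bits

JSD(P||Q) = 0.5 × 0.0702 + 0.5 × 0.0730 = 0.0716 bits

Unlike KL divergence, JSD is symmetric and bounded: 0 ≤ JSD ≤ log(2).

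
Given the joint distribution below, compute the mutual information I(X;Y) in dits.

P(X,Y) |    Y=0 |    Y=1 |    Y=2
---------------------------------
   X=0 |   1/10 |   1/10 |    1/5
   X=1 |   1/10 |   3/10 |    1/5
0.0140 dits

Mutual information: I(X;Y) = H(X) + H(Y) - H(X,Y)

Marginals:
P(X) = (2/5, 3/5), H(X) = 0.2923 dits
P(Y) = (1/5, 2/5, 2/5), H(Y) = 0.4581 dits

Joint entropy: H(X,Y) = 0.7365 dits

I(X;Y) = 0.2923 + 0.4581 - 0.7365 = 0.0140 dits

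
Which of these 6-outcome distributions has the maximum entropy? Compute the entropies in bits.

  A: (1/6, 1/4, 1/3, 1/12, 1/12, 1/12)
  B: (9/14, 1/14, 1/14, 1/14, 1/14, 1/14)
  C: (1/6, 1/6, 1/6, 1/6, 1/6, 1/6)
C

For a discrete distribution over n outcomes, entropy is maximized by the uniform distribution.

Computing entropies:
H(A) = 2.3554 bits
H(B) = 1.7695 bits
H(C) = 2.5850 bits

The uniform distribution (where all probabilities equal 1/6) achieves the maximum entropy of log_2(6) = 2.5850 bits.

Distribution C has the highest entropy.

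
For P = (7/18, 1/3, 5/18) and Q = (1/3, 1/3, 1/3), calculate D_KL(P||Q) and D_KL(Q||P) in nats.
D_KL(P||Q) = 0.0093, D_KL(Q||P) = 0.0094

KL divergence is not symmetric: D_KL(P||Q) ≠ D_KL(Q||P) in general.

D_KL(P||Q) = 0.0093 nats
D_KL(Q||P) = 0.0094 nats

No, they are not equal!

This asymmetry is why KL divergence is not a true distance metric.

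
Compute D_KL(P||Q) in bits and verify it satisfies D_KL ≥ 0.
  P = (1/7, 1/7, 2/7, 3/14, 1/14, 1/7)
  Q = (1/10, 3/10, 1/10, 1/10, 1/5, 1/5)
0.4135 bits

KL divergence satisfies the Gibbs inequality: D_KL(P||Q) ≥ 0 for all distributions P, Q.

D_KL(P||Q) = Σ p(x) log(p(x)/q(x))
Term by term:
  x=0: 1/7 × log_2[(1/7)/(1/10)] = 0.0735
  x=1: 1/7 × log_2[(1/7)/(3/10)] = -0.1529
  x=2: 2/7 × log_2[(2/7)/(1/10)] = 0.4327
  x=3: 3/14 × log_2[(3/14)/(1/10)] = 0.2356
  x=4: 1/14 × log_2[(1/14)/(1/5)] = -0.1061
  x=5: 1/7 × log_2[(1/7)/(1/5)] = -0.0693
D_KL(P||Q) = 0.4135 bits

D_KL(P||Q) = 0.4135 ≥ 0 ✓

This non-negativity is a fundamental property: relative entropy cannot be negative because it measures how different Q is from P.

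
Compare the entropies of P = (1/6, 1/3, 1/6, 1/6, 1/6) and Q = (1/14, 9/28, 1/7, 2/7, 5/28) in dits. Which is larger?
P

Computing entropies in dits:
H(P) = 0.6778
H(Q) = 0.6501

Distribution P has higher entropy.

Intuition: The distribution closer to uniform (more spread out) has higher entropy.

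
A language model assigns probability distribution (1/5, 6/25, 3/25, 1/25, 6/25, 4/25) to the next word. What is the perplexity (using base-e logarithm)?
5.3833

Perplexity is e^H (or exp(H) for natural log).

First, H = -Σ p log p = 1.6833 nats
Perplexity = e^1.6833 = 5.3833

Interpretation: The model's uncertainty is equivalent to choosing uniformly among 5.4 options.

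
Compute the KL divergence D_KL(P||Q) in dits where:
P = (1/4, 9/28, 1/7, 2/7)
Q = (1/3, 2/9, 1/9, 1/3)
0.0168 dits

KL divergence: D_KL(P||Q) = Σ p(x) log(p(x)/q(x))

Computing term by term:
  x=0: 1/4 × log_10[(1/4)/(1/3)] = 1/4 × -0.1249 = -0.0312
  x=1: 9/28 × log_10[(9/28)/(2/9)] = 9/28 × 0.1603 = 0.0515
  x=2: 1/7 × log_10[(1/7)/(1/9)] = 1/7 × 0.1091 = 0.0156
  x=3: 2/7 × log_10[(2/7)/(1/3)] = 2/7 × -0.0669 = -0.0191

D_KL(P||Q) = 0.0168 dits

Note: KL divergence is always non-negative and equals 0 iff P = Q.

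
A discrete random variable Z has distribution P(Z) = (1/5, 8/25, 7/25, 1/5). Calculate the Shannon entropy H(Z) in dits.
0.5927 dits

Shannon entropy is H(X) = -Σ p(x) log p(x).

For P = (1/5, 8/25, 7/25, 1/5):
H = -1/5 × log_10(1/5) -8/25 × log_10(8/25) -7/25 × log_10(7/25) -1/5 × log_10(1/5)
H = 0.5927 dits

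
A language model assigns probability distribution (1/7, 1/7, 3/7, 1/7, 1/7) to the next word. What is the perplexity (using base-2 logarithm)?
4.3714

Perplexity is 2^H (or exp(H) for natural log).

First, H = -Σ p log p = 2.1281 bits
Perplexity = 2^2.1281 = 4.3714

Interpretation: The model's uncertainty is equivalent to choosing uniformly among 4.4 options.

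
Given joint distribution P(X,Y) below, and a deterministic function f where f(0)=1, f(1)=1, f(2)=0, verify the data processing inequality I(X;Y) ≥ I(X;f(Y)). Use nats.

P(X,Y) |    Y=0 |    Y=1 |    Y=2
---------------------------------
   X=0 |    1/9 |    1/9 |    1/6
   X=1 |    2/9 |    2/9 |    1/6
I(X;Y) = 0.0129, I(X;f(Y)) = 0.0129, inequality holds: 0.0129 ≥ 0.0129

Data Processing Inequality: For any Markov chain X → Y → Z, we have I(X;Y) ≥ I(X;Z).

Here Z = f(Y) is a deterministic function of Y, forming X → Y → Z.

Original I(X;Y) = 0.0129 nats

After applying f:
P(X,Z) where Z=f(Y):
- P(X,Z=0) = P(X,Y=2)
- P(X,Z=1) = P(X,Y=0) + P(X,Y=1)

I(X;Z) = I(X;f(Y)) = 0.0129 nats

Verification: 0.0129 ≥ 0.0129 ✓

Information cannot be created by processing; the function f can only lose information about X.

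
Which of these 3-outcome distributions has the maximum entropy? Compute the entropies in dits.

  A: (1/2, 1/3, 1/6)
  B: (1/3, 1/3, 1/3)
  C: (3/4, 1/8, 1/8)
B

For a discrete distribution over n outcomes, entropy is maximized by the uniform distribution.

Computing entropies:
H(A) = 0.4392 dits
H(B) = 0.4771 dits
H(C) = 0.3195 dits

The uniform distribution (where all probabilities equal 1/3) achieves the maximum entropy of log_10(3) = 0.4771 dits.

Distribution B has the highest entropy.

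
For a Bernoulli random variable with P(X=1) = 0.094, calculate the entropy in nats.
0.3117 nats

The binary entropy function is:
H(p) = -p log(p) - (1-p) log(1-p)

H(0.094) = -0.094 × log_e(0.094) - 0.906 × log_e(0.906)
H(0.094) = 0.3117 nats

Note: Binary entropy is maximized at p=0.5 (H=1 bit) and minimized at p=0 or p=1 (H=0).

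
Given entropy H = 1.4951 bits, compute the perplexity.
2.8188

Perplexity is 2^H (or exp(H) for natural log).

H = 1.4951 bits
Perplexity = 2^1.4951 = 2.8188

Interpretation: The model's uncertainty is equivalent to choosing uniformly among 2.8 options.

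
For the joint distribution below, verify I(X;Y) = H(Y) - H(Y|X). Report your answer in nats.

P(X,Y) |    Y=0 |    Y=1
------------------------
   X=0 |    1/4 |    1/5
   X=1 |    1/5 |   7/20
I(X;Y) = 0.0185 nats

Mutual information has multiple equivalent forms:
- I(X;Y) = H(X) - H(X|Y)
- I(X;Y) = H(Y) - H(Y|X)
- I(X;Y) = H(X) + H(Y) - H(X,Y)

Computing all quantities:
H(X) = 0.6881, H(Y) = 0.6881, H(X,Y) = 1.3578
H(X|Y) = 0.6696, H(Y|X) = 0.6696

Verification:
H(X) - H(X|Y) = 0.6881 - 0.6696 = 0.0185
H(Y) - H(Y|X) = 0.6881 - 0.6696 = 0.0185
H(X) + H(Y) - H(X,Y) = 0.6881 + 0.6881 - 1.3578 = 0.0185

All forms give I(X;Y) = 0.0185 nats. ✓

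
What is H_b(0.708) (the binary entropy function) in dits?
0.2623 dits

The binary entropy function is:
H(p) = -p log(p) - (1-p) log(1-p)

H(0.708) = -0.708 × log_10(0.708) - 0.292 × log_10(0.292)
H(0.708) = 0.2623 dits

Note: Binary entropy is maximized at p=0.5 (H=1 bit) and minimized at p=0 or p=1 (H=0).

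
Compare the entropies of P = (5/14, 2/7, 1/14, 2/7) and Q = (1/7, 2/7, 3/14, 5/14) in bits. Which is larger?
Q

Computing entropies in bits:
H(P) = 1.8352
H(Q) = 1.9242

Distribution Q has higher entropy.

Intuition: The distribution closer to uniform (more spread out) has higher entropy.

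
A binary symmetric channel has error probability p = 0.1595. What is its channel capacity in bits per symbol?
0.3669 bits

For a binary symmetric channel (BSC) with error probability p:
Capacity C = 1 - H(p) bits per symbol

where H(p) = -p log₂(p) - (1-p) log₂(1-p) is the binary entropy function.

H(0.1595) = 0.6331 bits
C = 1 - 0.6331 = 0.3669 bits per symbol

This means we can reliably transmit up to 0.3669 bits of information per channel use.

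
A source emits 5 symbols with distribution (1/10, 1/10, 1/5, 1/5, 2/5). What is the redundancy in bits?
0.2000 bits

Redundancy measures how far a source is from maximum entropy:
R = H_max - H(X)

Maximum entropy for 5 symbols: H_max = log_2(5) = 2.3219 bits
Actual entropy: H(X) = 2.1219 bits
Redundancy: R = 2.3219 - 2.1219 = 0.2000 bits

This redundancy represents potential for compression: the source could be compressed by 0.2000 bits per symbol.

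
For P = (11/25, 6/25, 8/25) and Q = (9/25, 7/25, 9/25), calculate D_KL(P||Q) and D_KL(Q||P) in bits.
D_KL(P||Q) = 0.0196, D_KL(Q||P) = 0.0192

KL divergence is not symmetric: D_KL(P||Q) ≠ D_KL(Q||P) in general.

D_KL(P||Q) = 0.0196 bits
D_KL(Q||P) = 0.0192 bits

No, they are not equal!

This asymmetry is why KL divergence is not a true distance metric.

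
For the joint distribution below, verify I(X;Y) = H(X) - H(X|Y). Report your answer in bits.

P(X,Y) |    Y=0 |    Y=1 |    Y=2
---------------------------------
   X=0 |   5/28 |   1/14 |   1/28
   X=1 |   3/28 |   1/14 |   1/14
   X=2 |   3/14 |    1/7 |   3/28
I(X;Y) = 0.0238 bits

Mutual information has multiple equivalent forms:
- I(X;Y) = H(X) - H(X|Y)
- I(X;Y) = H(Y) - H(Y|X)
- I(X;Y) = H(X) + H(Y) - H(X,Y)

Computing all quantities:
H(X) = 1.5303, H(Y) = 1.4926, H(X,Y) = 2.9992
H(X|Y) = 1.5066, H(Y|X) = 1.4689

Verification:
H(X) - H(X|Y) = 1.5303 - 1.5066 = 0.0238
H(Y) - H(Y|X) = 1.4926 - 1.4689 = 0.0238
H(X) + H(Y) - H(X,Y) = 1.5303 + 1.4926 - 2.9992 = 0.0238

All forms give I(X;Y) = 0.0238 bits. ✓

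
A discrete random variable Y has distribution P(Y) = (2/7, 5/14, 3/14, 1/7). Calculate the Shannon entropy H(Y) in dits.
0.5792 dits

Shannon entropy is H(X) = -Σ p(x) log p(x).

For P = (2/7, 5/14, 3/14, 1/7):
H = -2/7 × log_10(2/7) -5/14 × log_10(5/14) -3/14 × log_10(3/14) -1/7 × log_10(1/7)
H = 0.5792 dits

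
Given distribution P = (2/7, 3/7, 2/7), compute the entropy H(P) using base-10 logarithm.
0.4686 dits

Shannon entropy is H(X) = -Σ p(x) log p(x).

For P = (2/7, 3/7, 2/7):
H = -2/7 × log_10(2/7) -3/7 × log_10(3/7) -2/7 × log_10(2/7)
H = 0.4686 dits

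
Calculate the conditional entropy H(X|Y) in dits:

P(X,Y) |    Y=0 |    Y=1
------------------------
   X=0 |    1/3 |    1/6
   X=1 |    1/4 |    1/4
0.2948 dits

Using the chain rule: H(X|Y) = H(X,Y) - H(Y)

First, compute H(X,Y) = 0.5898 dits

Marginal P(Y) = (7/12, 5/12)
H(Y) = 0.2950 dits

H(X|Y) = H(X,Y) - H(Y) = 0.5898 - 0.2950 = 0.2948 dits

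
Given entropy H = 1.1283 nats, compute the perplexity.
3.0904

Perplexity is e^H (or exp(H) for natural log).

H = 1.1283 nats
Perplexity = e^1.1283 = 3.0904

Interpretation: The model's uncertainty is equivalent to choosing uniformly among 3.1 options.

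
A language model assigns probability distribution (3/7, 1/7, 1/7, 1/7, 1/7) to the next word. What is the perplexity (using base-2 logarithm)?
4.3714

Perplexity is 2^H (or exp(H) for natural log).

First, H = -Σ p log p = 2.1281 bits
Perplexity = 2^2.1281 = 4.3714

Interpretation: The model's uncertainty is equivalent to choosing uniformly among 4.4 options.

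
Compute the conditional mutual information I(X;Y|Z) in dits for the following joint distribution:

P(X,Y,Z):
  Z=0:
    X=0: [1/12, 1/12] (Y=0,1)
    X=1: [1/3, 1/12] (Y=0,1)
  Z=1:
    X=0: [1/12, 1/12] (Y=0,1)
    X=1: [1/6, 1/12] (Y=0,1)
0.0133 dits

Conditional mutual information: I(X;Y|Z) = H(X|Z) + H(Y|Z) - H(X,Y|Z)

H(Z) = 0.2950
H(X,Z) = 0.5683 → H(X|Z) = 0.2734
H(Y,Z) = 0.5683 → H(Y|Z) = 0.2734
H(X,Y,Z) = 0.8283 → H(X,Y|Z) = 0.5334

I(X;Y|Z) = 0.2734 + 0.2734 - 0.5334 = 0.0133 dits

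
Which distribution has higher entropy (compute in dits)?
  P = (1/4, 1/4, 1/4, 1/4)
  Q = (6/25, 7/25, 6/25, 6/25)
P

Computing entropies in dits:
H(P) = 0.6021
H(Q) = 0.6010

Distribution P has higher entropy.

Intuition: The distribution closer to uniform (more spread out) has higher entropy.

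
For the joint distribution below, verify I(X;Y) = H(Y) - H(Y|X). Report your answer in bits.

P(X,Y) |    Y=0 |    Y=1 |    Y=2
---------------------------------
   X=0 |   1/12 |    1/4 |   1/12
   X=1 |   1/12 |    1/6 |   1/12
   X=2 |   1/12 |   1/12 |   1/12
I(X;Y) = 0.0325 bits

Mutual information has multiple equivalent forms:
- I(X;Y) = H(X) - H(X|Y)
- I(X;Y) = H(Y) - H(Y|X)
- I(X;Y) = H(X) + H(Y) - H(X,Y)

Computing all quantities:
H(X) = 1.5546, H(Y) = 1.5000, H(X,Y) = 3.0221
H(X|Y) = 1.5221, H(Y|X) = 1.4675

Verification:
H(X) - H(X|Y) = 1.5546 - 1.5221 = 0.0325
H(Y) - H(Y|X) = 1.5000 - 1.4675 = 0.0325
H(X) + H(Y) - H(X,Y) = 1.5546 + 1.5000 - 3.0221 = 0.0325

All forms give I(X;Y) = 0.0325 bits. ✓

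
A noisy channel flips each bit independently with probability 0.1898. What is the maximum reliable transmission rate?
0.2989 bits

For a binary symmetric channel (BSC) with error probability p:
Capacity C = 1 - H(p) bits per symbol

where H(p) = -p log₂(p) - (1-p) log₂(1-p) is the binary entropy function.

H(0.1898) = 0.7011 bits
C = 1 - 0.7011 = 0.2989 bits per symbol

This means we can reliably transmit up to 0.2989 bits of information per channel use.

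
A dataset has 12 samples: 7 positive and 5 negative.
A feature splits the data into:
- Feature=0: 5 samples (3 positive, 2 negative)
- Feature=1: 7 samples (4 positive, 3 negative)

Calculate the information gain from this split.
0.0006 bits

Information Gain = H(Y) - H(Y|Feature)

Before split:
P(positive) = 7/12 = 0.5833
H(Y) = 0.9799 bits

After split:
Feature=0: H = 0.9710 bits (weight = 5/12)
Feature=1: H = 0.9852 bits (weight = 7/12)
H(Y|Feature) = (5/12)×0.9710 + (7/12)×0.9852 = 0.9793 bits

Information Gain = 0.9799 - 0.9793 = 0.0006 bits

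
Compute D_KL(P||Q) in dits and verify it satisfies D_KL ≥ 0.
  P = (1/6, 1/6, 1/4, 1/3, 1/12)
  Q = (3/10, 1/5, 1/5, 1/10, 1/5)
0.1111 dits

KL divergence satisfies the Gibbs inequality: D_KL(P||Q) ≥ 0 for all distributions P, Q.

D_KL(P||Q) = Σ p(x) log(p(x)/q(x))
Term by term:
  x=0: 1/6 × log_10[(1/6)/(3/10)] = -0.0425
  x=1: 1/6 × log_10[(1/6)/(1/5)] = -0.0132
  x=2: 1/4 × log_10[(1/4)/(1/5)] = 0.0242
  x=3: 1/3 × log_10[(1/3)/(1/10)] = 0.1743
  x=4: 1/12 × log_10[(1/12)/(1/5)] = -0.0317
D_KL(P||Q) = 0.1111 dits

D_KL(P||Q) = 0.1111 ≥ 0 ✓

This non-negativity is a fundamental property: relative entropy cannot be negative because it measures how different Q is from P.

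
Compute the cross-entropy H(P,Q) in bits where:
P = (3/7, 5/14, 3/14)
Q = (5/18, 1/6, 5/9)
1.8969 bits

Cross-entropy: H(P,Q) = -Σ p(x) log q(x)

Alternatively: H(P,Q) = H(P) + D_KL(P||Q)
H(P) = 1.5306 bits
D_KL(P||Q) = 0.3663 bits

H(P,Q) = 1.5306 + 0.3663 = 1.8969 bits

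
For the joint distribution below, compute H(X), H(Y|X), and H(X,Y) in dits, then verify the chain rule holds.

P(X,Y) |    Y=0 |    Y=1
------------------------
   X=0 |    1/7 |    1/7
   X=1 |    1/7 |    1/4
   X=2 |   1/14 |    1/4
H(X,Y) = 0.7451, H(X) = 0.4733, H(Y|X) = 0.2718 (all in dits)

Chain rule: H(X,Y) = H(X) + H(Y|X)

Left side — joint entropy directly:
H(X,Y) = -Σ p(x,y) log p(x,y) = 0.7451 dits

Right side — compute H(Y|X) from the conditional distributions:
P(X) = (2/7, 11/28, 9/28), so H(X) = 0.4733 dits
H(Y|X) = Σ_x P(X=x) · H(Y|X=x):
  P(Y|X=0) = (1/2, 1/2), H(Y|X=0) = 0.3010, weight P(X=0) = 2/7
  P(Y|X=1) = (4/11, 7/11), H(Y|X=1) = 0.2847, weight P(X=1) = 11/28
  P(Y|X=2) = (2/9, 7/9), H(Y|X=2) = 0.2300, weight P(X=2) = 9/28
H(Y|X) = 0.2718 dits

H(X) + H(Y|X) = 0.4733 + 0.2718 = 0.7451 dits

Both sides equal 0.7451 dits. ✓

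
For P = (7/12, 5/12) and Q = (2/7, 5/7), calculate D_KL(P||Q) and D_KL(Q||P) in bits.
D_KL(P||Q) = 0.2767, D_KL(Q||P) = 0.2612

KL divergence is not symmetric: D_KL(P||Q) ≠ D_KL(Q||P) in general.

D_KL(P||Q) = 0.2767 bits
D_KL(Q||P) = 0.2612 bits

No, they are not equal!

This asymmetry is why KL divergence is not a true distance metric.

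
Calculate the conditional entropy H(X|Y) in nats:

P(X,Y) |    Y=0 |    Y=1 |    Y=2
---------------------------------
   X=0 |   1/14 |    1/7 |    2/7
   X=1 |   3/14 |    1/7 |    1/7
0.6315 nats

Using the chain rule: H(X|Y) = H(X,Y) - H(Y)

First, compute H(X,Y) = 1.7105 nats

Marginal P(Y) = (2/7, 2/7, 3/7)
H(Y) = 1.0790 nats

H(X|Y) = H(X,Y) - H(Y) = 1.7105 - 1.0790 = 0.6315 nats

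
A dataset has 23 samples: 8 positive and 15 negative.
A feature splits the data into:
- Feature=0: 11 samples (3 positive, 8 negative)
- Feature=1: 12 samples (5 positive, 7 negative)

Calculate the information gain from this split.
0.0166 bits

Information Gain = H(Y) - H(Y|Feature)

Before split:
P(positive) = 8/23 = 0.3478
H(Y) = 0.9321 bits

After split:
Feature=0: H = 0.8454 bits (weight = 11/23)
Feature=1: H = 0.9799 bits (weight = 12/23)
H(Y|Feature) = (11/23)×0.8454 + (12/23)×0.9799 = 0.9155 bits

Information Gain = 0.9321 - 0.9155 = 0.0166 bits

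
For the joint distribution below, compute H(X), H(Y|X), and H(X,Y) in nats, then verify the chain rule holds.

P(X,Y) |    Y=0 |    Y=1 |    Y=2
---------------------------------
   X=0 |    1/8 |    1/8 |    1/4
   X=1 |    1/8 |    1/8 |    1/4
H(X,Y) = 1.7329, H(X) = 0.6931, H(Y|X) = 1.0397 (all in nats)

Chain rule: H(X,Y) = H(X) + H(Y|X)

Left side — joint entropy directly:
H(X,Y) = -Σ p(x,y) log p(x,y) = 1.7329 nats

Right side — compute H(Y|X) from the conditional distributions:
P(X) = (1/2, 1/2), so H(X) = 0.6931 nats
H(Y|X) = Σ_x P(X=x) · H(Y|X=x):
  P(Y|X=0) = (1/4, 1/4, 1/2), H(Y|X=0) = 1.0397, weight P(X=0) = 1/2
  P(Y|X=1) = (1/4, 1/4, 1/2), H(Y|X=1) = 1.0397, weight P(X=1) = 1/2
H(Y|X) = 1.0397 nats

H(X) + H(Y|X) = 0.6931 + 1.0397 = 1.7329 nats

Both sides equal 1.7329 nats. ✓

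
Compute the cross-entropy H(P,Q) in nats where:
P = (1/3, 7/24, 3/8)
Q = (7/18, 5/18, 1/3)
1.1004 nats

Cross-entropy: H(P,Q) = -Σ p(x) log q(x)

Alternatively: H(P,Q) = H(P) + D_KL(P||Q)
H(P) = 1.0934 nats
D_KL(P||Q) = 0.0070 nats

H(P,Q) = 1.0934 + 0.0070 = 1.1004 nats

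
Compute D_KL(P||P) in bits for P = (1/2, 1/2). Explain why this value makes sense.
0.0000 bits

KL divergence satisfies the Gibbs inequality: D_KL(P||Q) ≥ 0 for all distributions P, Q.

D_KL(P||Q) = Σ p(x) log(p(x)/q(x))
Each term is p(x) × log_2(p(x)/p(x)) = p(x) × log_2(1) = 0, so the sum is 0.
D_KL(P||Q) = 0.0000 bits

When P = Q, the KL divergence is exactly 0, as there is no 'divergence' between identical distributions.

This non-negativity is a fundamental property: relative entropy cannot be negative because it measures how different Q is from P.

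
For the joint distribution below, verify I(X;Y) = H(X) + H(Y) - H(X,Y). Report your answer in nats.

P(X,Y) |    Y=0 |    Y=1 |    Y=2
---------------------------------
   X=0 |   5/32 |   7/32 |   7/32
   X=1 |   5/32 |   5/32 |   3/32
I(X;Y) = 0.0133 nats

Mutual information has multiple equivalent forms:
- I(X;Y) = H(X) - H(X|Y)
- I(X;Y) = H(Y) - H(Y|X)
- I(X;Y) = H(X) + H(Y) - H(X,Y)

Computing all quantities:
H(X) = 0.6755, H(Y) = 1.0948, H(X,Y) = 1.7570
H(X|Y) = 0.6622, H(Y|X) = 1.0815

Verification:
H(X) - H(X|Y) = 0.6755 - 0.6622 = 0.0133
H(Y) - H(Y|X) = 1.0948 - 1.0815 = 0.0133
H(X) + H(Y) - H(X,Y) = 0.6755 + 1.0948 - 1.7570 = 0.0133

All forms give I(X;Y) = 0.0133 nats. ✓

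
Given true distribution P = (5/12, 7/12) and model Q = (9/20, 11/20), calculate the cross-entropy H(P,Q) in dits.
0.2959 dits

Cross-entropy: H(P,Q) = -Σ p(x) log q(x)

Alternatively: H(P,Q) = H(P) + D_KL(P||Q)
H(P) = 0.2950 dits
D_KL(P||Q) = 0.0010 dits

H(P,Q) = 0.2950 + 0.0010 = 0.2959 dits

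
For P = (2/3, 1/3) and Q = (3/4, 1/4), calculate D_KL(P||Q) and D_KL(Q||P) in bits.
D_KL(P||Q) = 0.0251, D_KL(Q||P) = 0.0237

KL divergence is not symmetric: D_KL(P||Q) ≠ D_KL(Q||P) in general.

D_KL(P||Q) = 0.0251 bits
D_KL(Q||P) = 0.0237 bits

No, they are not equal!

This asymmetry is why KL divergence is not a true distance metric.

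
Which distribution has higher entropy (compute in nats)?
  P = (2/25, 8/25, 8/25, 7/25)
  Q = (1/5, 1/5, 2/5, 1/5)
Q

Computing entropies in nats:
H(P) = 1.2877
H(Q) = 1.3322

Distribution Q has higher entropy.

Intuition: The distribution closer to uniform (more spread out) has higher entropy.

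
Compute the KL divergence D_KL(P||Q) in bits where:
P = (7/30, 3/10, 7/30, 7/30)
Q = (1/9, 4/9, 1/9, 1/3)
0.2093 bits

KL divergence: D_KL(P||Q) = Σ p(x) log(p(x)/q(x))

Computing term by term:
  x=0: 7/30 × log_2[(7/30)/(1/9)] = 7/30 × 1.0704 = 0.2498
  x=1: 3/10 × log_2[(3/10)/(4/9)] = 3/10 × -0.5670 = -0.1701
  x=2: 7/30 × log_2[(7/30)/(1/9)] = 7/30 × 1.0704 = 0.2498
  x=3: 7/30 × log_2[(7/30)/(1/3)] = 7/30 × -0.5146 = -0.1201

D_KL(P||Q) = 0.2093 bits

Note: KL divergence is always non-negative and equals 0 iff P = Q.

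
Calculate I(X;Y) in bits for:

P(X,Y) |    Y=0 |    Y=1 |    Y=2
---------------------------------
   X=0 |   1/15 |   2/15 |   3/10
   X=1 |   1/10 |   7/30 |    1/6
0.0526 bits

Mutual information: I(X;Y) = H(X) + H(Y) - H(X,Y)

Marginals:
P(X) = (1/2, 1/2), H(X) = 1.0000 bits
P(Y) = (1/6, 11/30, 7/15), H(Y) = 1.4747 bits

Joint entropy: H(X,Y) = 2.4220 bits

I(X;Y) = 1.0000 + 1.4747 - 2.4220 = 0.0526 bits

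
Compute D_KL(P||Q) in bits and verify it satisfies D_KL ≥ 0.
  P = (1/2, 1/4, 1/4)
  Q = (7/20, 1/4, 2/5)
0.0878 bits

KL divergence satisfies the Gibbs inequality: D_KL(P||Q) ≥ 0 for all distributions P, Q.

D_KL(P||Q) = Σ p(x) log(p(x)/q(x))
Term by term:
  x=0: 1/2 × log_2[(1/2)/(7/20)] = 0.2573
  x=1: 1/4 × log_2[(1/4)/(1/4)] = 0.0000
  x=2: 1/4 × log_2[(1/4)/(2/5)] = -0.1695
D_KL(P||Q) = 0.0878 bits

D_KL(P||Q) = 0.0878 ≥ 0 ✓

This non-negativity is a fundamental property: relative entropy cannot be negative because it measures how different Q is from P.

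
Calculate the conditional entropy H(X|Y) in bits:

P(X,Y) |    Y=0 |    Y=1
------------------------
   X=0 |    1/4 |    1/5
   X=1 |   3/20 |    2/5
0.9328 bits

Using the chain rule: H(X|Y) = H(X,Y) - H(Y)

First, compute H(X,Y) = 1.9037 bits

Marginal P(Y) = (2/5, 3/5)
H(Y) = 0.9710 bits

H(X|Y) = H(X,Y) - H(Y) = 1.9037 - 0.9710 = 0.9328 bits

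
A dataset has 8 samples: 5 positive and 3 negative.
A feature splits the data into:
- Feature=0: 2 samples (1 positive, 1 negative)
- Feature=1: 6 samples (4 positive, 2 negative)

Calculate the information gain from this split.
0.0157 bits

Information Gain = H(Y) - H(Y|Feature)

Before split:
P(positive) = 5/8 = 0.6250
H(Y) = 0.9544 bits

After split:
Feature=0: H = 1.0000 bits (weight = 2/8)
Feature=1: H = 0.9183 bits (weight = 6/8)
H(Y|Feature) = (2/8)×1.0000 + (6/8)×0.9183 = 0.9387 bits

Information Gain = 0.9544 - 0.9387 = 0.0157 bits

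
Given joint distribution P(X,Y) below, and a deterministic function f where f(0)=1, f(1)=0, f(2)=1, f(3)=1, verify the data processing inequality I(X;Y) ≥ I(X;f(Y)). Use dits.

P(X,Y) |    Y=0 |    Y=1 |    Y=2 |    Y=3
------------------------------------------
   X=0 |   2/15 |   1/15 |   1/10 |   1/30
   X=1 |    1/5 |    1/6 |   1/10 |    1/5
I(X;Y) = 0.0166, I(X;f(Y)) = 0.0007, inequality holds: 0.0166 ≥ 0.0007

Data Processing Inequality: For any Markov chain X → Y → Z, we have I(X;Y) ≥ I(X;Z).

Here Z = f(Y) is a deterministic function of Y, forming X → Y → Z.

Original I(X;Y) = 0.0166 dits

After applying f:
P(X,Z) where Z=f(Y):
- P(X,Z=0) = P(X,Y=1)
- P(X,Z=1) = P(X,Y=0) + P(X,Y=2) + P(X,Y=3)

I(X;Z) = I(X;f(Y)) = 0.0007 dits

Verification: 0.0166 ≥ 0.0007 ✓

Information cannot be created by processing; the function f can only lose information about X.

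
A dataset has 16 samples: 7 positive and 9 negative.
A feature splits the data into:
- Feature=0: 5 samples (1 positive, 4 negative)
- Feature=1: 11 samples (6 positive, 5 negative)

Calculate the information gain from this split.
0.0797 bits

Information Gain = H(Y) - H(Y|Feature)

Before split:
P(positive) = 7/16 = 0.4375
H(Y) = 0.9887 bits

After split:
Feature=0: H = 0.7219 bits (weight = 5/16)
Feature=1: H = 0.9940 bits (weight = 11/16)
H(Y|Feature) = (5/16)×0.7219 + (11/16)×0.9940 = 0.9090 bits

Information Gain = 0.9887 - 0.9090 = 0.0797 bits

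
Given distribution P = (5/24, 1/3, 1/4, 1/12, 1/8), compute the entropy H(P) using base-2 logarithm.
2.1735 bits

Shannon entropy is H(X) = -Σ p(x) log p(x).

For P = (5/24, 1/3, 1/4, 1/12, 1/8):
H = -5/24 × log_2(5/24) -1/3 × log_2(1/3) -1/4 × log_2(1/4) -1/12 × log_2(1/12) -1/8 × log_2(1/8)
H = 2.1735 bits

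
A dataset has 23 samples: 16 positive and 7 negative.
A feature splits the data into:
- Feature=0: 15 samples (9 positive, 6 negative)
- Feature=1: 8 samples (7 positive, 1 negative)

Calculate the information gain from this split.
0.0642 bits

Information Gain = H(Y) - H(Y|Feature)

Before split:
P(positive) = 16/23 = 0.6957
H(Y) = 0.8865 bits

After split:
Feature=0: H = 0.9710 bits (weight = 15/23)
Feature=1: H = 0.5436 bits (weight = 8/23)
H(Y|Feature) = (15/23)×0.9710 + (8/23)×0.5436 = 0.8223 bits

Information Gain = 0.8865 - 0.8223 = 0.0642 bits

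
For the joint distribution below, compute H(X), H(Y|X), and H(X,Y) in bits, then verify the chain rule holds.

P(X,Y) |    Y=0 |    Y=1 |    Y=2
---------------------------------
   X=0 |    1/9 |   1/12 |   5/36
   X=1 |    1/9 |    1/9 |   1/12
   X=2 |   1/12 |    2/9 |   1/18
H(X,Y) = 3.0623, H(X) = 1.5816, H(Y|X) = 1.4807 (all in bits)

Chain rule: H(X,Y) = H(X) + H(Y|X)

Left side — joint entropy directly:
H(X,Y) = -Σ p(x,y) log p(x,y) = 3.0623 bits

Right side — compute H(Y|X) from the conditional distributions:
P(X) = (1/3, 11/36, 13/36), so H(X) = 1.5816 bits
H(Y|X) = Σ_x P(X=x) · H(Y|X=x):
  P(Y|X=0) = (1/3, 1/4, 5/12), H(Y|X=0) = 1.5546, weight P(X=0) = 1/3
  P(Y|X=1) = (4/11, 4/11, 3/11), H(Y|X=1) = 1.5726, weight P(X=1) = 11/36
  P(Y|X=2) = (3/13, 8/13, 2/13), H(Y|X=2) = 1.3347, weight P(X=2) = 13/36
H(Y|X) = 1.4807 bits

H(X) + H(Y|X) = 1.5816 + 1.4807 = 3.0623 bits

Both sides equal 3.0623 bits. ✓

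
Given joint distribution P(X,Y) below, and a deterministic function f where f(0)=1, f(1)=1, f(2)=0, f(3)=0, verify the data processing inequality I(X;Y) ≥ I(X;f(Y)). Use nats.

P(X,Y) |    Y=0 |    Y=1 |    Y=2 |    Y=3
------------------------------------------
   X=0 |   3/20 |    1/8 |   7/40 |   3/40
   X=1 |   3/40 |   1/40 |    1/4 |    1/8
I(X;Y) = 0.0608, I(X;f(Y)) = 0.0538, inequality holds: 0.0608 ≥ 0.0538

Data Processing Inequality: For any Markov chain X → Y → Z, we have I(X;Y) ≥ I(X;Z).

Here Z = f(Y) is a deterministic function of Y, forming X → Y → Z.

Original I(X;Y) = 0.0608 nats

After applying f:
P(X,Z) where Z=f(Y):
- P(X,Z=0) = P(X,Y=2) + P(X,Y=3)
- P(X,Z=1) = P(X,Y=0) + P(X,Y=1)

I(X;Z) = I(X;f(Y)) = 0.0538 nats

Verification: 0.0608 ≥ 0.0538 ✓

Information cannot be created by processing; the function f can only lose information about X.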